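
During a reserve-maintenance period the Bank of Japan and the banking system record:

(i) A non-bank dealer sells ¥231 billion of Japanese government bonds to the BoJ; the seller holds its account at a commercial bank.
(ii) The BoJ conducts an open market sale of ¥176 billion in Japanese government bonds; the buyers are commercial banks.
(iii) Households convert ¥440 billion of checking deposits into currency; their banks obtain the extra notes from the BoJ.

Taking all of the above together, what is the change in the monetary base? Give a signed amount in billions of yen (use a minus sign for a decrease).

+¥55 billion

Asset purchase (from non-banks) ¥231 billion: BoJ balance sheet expands → +¥231B.
OMO sale (to banks) ¥176 billion: BoJ balance sheet contracts → −¥176B.
Currency withdrawal ¥440 billion: just a shift between currency and reserves — both are base money → 0.
Net: 231 − 176 + 0 = +¥55 billion.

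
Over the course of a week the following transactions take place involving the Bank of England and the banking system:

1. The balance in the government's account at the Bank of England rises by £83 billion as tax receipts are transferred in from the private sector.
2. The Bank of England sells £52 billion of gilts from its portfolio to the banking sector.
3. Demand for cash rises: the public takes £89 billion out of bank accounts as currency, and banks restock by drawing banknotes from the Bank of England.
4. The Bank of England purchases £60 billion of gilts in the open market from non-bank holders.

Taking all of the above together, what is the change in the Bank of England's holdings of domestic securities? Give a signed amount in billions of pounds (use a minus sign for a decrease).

+£8 billion

Government account inflow £83 billion: the Bank of England's securities portfolio is untouched → 0.
OMO sale (to banks) £52 billion: securities removed from the Bank of England's portfolio → −£52B.
Currency withdrawal £89 billion: the Bank of England's securities portfolio is untouched → 0.
Asset purchase (from non-banks) £60 billion: securities added to the Bank of England's portfolio → +£60B.
Net: 0 − 52 + 0 + 60 = +£8 billion.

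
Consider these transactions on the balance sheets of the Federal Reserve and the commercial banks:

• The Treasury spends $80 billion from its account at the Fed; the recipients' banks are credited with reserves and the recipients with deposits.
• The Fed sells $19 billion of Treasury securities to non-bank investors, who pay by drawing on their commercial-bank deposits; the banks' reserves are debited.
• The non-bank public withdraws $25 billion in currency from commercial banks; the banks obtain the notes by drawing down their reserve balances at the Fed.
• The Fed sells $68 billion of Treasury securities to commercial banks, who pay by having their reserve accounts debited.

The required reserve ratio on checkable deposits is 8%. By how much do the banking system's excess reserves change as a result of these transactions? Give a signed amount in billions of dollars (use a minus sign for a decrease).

Government spending $80 billion: reserves +$80B, deposits +$80B.
Asset sale (to non-banks) $19 billion: reserves −$19B, deposits −$19B.
Currency withdrawal $25 billion: reserves −$25B, deposits −$25B.
OMO sale (to banks) $68 billion: reserves −$68B, deposits 0.
Totals: Δreserves = −$32B, Δdeposits = +$36B.
Δrequired reserves = 8% × +$36B = +$2.88B.
Δexcess reserves = Δreserves − Δrequired = −$32B − (+$2.88B) = -$34.88 billion.

-$34.88 billion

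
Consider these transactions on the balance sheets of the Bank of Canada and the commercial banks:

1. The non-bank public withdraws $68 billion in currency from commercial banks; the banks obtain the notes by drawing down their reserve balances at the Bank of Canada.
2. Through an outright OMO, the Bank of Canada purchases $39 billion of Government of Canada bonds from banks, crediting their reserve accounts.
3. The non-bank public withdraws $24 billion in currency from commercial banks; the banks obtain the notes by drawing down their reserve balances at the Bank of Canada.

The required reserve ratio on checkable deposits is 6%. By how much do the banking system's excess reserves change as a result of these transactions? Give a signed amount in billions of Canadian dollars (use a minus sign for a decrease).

Currency withdrawal $68 billion: reserves −$68B, deposits −$68B.
OMO purchase (from banks) $39 billion: reserves +$39B, deposits 0.
Currency withdrawal $24 billion: reserves −$24B, deposits −$24B.
Totals: Δreserves = −$53B, Δdeposits = −$92B.
Δrequired reserves = 6% × −$92B = −$5.52B.
Δexcess reserves = Δreserves − Δrequired = −$53B − (−$5.52B) = -$47.48 billion.

-$47.48 billion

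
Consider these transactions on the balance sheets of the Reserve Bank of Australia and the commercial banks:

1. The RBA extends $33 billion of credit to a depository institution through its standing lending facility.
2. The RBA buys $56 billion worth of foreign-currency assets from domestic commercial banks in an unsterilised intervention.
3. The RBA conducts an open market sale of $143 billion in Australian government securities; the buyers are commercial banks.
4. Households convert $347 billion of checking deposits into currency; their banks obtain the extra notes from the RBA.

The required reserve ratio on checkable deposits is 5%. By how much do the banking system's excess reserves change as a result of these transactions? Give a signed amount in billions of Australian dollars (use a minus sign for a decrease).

Discount-window loan $33 billion: reserves +$33B, deposits 0.
FX purchase $56 billion: reserves +$56B, deposits 0.
OMO sale (to banks) $143 billion: reserves −$143B, deposits 0.
Currency withdrawal $347 billion: reserves −$347B, deposits −$347B.
Totals: Δreserves = −$401B, Δdeposits = −$347B.
Δrequired reserves = 5% × −$347B = −$17.35B.
Δexcess reserves = Δreserves − Δrequired = −$401B − (−$17.35B) = -$383.65 billion.

-$383.65 billion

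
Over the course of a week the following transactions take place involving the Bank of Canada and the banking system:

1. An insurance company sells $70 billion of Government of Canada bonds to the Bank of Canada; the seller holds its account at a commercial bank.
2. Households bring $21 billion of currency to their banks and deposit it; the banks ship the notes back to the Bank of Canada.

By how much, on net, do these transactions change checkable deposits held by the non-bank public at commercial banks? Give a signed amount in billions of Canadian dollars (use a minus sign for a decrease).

+$91 billion

Bank of Canada balance sheet:
  Assets:      Securities +$70B
  Liabilities: Bank reserves +$91B, Currency in circulation −$21B
Commercial banking system:
  Assets:      Reserves at CB +$91B
  Liabilities: Checkable deposits +$91B
So the change in checkable deposits held by the non-bank public at commercial banks is +$91 billion.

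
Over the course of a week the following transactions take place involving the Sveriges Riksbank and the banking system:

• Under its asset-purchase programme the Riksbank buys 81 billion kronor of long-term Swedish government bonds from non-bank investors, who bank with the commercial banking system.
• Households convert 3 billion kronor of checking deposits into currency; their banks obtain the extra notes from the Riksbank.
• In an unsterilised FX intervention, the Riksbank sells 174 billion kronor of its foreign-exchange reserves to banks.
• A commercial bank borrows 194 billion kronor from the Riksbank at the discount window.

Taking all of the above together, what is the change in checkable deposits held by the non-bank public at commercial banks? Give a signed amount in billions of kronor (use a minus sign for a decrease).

+78 billion

Riksbank balance sheet:
  Assets:      Securities +81B, Loans to banks +194B, Foreign assets −174B
  Liabilities: Bank reserves +98B, Currency in circulation +3B
Commercial banking system:
  Assets:      Reserves at CB +98B, Foreign assets +174B
  Liabilities: Checkable deposits +78B, Borrowings from CB +194B
So the change in checkable deposits held by the non-bank public at commercial banks is +78 billion.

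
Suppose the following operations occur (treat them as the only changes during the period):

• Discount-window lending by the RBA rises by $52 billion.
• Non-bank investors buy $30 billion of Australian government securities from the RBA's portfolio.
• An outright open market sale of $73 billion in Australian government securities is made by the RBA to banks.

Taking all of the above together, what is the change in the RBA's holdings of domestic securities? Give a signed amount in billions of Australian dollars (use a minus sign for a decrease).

Discount-window loan $52 billion: the RBA's securities portfolio is untouched → 0.
Asset sale (to non-banks) $30 billion: securities removed from the RBA's portfolio → −$30B.
OMO sale (to banks) $73 billion: securities removed from the RBA's portfolio → −$73B.
Net: 0 − 30 − 73 = -$103 billion.

-$103 billion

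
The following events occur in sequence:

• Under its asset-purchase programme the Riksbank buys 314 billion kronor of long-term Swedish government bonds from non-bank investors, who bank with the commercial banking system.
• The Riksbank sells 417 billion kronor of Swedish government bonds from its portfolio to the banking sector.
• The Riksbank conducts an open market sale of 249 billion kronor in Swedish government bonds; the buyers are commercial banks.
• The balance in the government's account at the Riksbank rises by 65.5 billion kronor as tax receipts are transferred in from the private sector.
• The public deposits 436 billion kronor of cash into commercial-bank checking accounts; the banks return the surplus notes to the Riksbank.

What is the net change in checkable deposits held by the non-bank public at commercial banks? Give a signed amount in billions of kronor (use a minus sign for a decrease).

Asset purchase (from non-banks) 314 billion kronor: non-bank counterparties' bank balances rise → +314B.
OMO sale (to banks) 417 billion kronor: the counterparty is a bank, so public deposits are unchanged → 0.
OMO sale (to banks) 249 billion kronor: the counterparty is a bank, so public deposits are unchanged → 0.
Government account inflow 65.5 billion kronor: non-bank counterparties' bank balances fall → −65.5B.
Currency deposit 436 billion kronor: non-bank counterparties' bank balances rise → +436B.
Net: 314 + 0 + 0 − 65.5 + 436 = +684.5 billion.

+684.5 billion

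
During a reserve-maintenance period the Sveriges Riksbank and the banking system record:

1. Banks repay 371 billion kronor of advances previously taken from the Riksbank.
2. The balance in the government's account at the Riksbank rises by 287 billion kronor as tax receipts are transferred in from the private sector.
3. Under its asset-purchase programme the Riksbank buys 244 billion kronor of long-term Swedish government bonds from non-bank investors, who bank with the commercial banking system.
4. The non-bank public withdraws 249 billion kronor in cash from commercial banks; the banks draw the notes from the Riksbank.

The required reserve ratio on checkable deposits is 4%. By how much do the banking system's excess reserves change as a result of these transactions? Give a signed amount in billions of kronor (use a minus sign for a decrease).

-651.32 billion

Discount-window repayment 371 billion kronor: reserves −371B, deposits 0.
Government account inflow 287 billion kronor: reserves −287B, deposits −287B.
Asset purchase (from non-banks) 244 billion kronor: reserves +244B, deposits +244B.
Currency withdrawal 249 billion kronor: reserves −249B, deposits −249B.
Totals: Δreserves = −663B, Δdeposits = −292B.
Δrequired reserves = 4% × −292B = −11.68B.
Δexcess reserves = Δreserves − Δrequired = −663B − (−11.68B) = -651.32 billion.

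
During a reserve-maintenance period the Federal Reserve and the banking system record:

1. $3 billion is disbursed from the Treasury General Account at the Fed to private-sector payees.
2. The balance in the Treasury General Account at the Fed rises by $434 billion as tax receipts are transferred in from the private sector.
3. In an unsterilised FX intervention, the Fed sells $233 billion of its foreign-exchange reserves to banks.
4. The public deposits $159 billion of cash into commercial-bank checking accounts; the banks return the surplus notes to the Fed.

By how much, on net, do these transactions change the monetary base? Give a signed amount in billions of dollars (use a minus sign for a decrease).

-$664 billion

Government spending $3 billion: a non-base liability converts back to reserves → +$3B.
Government account inflow $434 billion: reserves shift to a non-base liability → −$434B.
FX sale $233 billion: Fed balance sheet contracts → −$233B.
Currency deposit $159 billion: just a shift between currency and reserves — both are base money → 0.
Net: 3 − 434 − 233 + 0 = -$664 billion.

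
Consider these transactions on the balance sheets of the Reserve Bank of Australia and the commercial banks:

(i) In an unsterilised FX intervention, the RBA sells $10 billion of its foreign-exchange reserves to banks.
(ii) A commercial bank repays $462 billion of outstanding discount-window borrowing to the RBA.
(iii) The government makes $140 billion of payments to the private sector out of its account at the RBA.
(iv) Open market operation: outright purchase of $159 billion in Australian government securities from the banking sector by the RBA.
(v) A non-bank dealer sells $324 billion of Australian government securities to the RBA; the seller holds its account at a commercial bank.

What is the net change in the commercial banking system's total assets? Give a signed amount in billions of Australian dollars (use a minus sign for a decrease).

FX sale $10 billion: just an asset swap on bank balance sheets → 0.
Discount-window repayment $462 billion: bank balance sheets shrink → −$462B.
Government spending $140 billion: bank balance sheets expand → +$140B.
OMO purchase (from banks) $159 billion: just an asset swap on bank balance sheets → 0.
Asset purchase (from non-banks) $324 billion: bank balance sheets expand → +$324B.
Net: 0 − 462 + 140 + 0 + 324 = +$2 billion.

+$2 billion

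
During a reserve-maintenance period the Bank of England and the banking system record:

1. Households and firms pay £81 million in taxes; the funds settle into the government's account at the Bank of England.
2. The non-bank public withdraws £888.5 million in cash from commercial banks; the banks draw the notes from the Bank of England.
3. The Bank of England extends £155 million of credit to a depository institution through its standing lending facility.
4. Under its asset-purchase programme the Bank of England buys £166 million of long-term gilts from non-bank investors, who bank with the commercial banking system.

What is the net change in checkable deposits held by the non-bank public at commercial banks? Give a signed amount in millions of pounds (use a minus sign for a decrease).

Bank of England balance sheet:
  Assets:      Securities +£166M, Loans to banks +£155M
  Liabilities: Bank reserves −£648.5M, Currency in circulation +£888.5M, Government deposits +£81M
Commercial banking system:
  Assets:      Reserves at CB −£648.5M
  Liabilities: Checkable deposits −£803.5M, Borrowings from CB +£155M
So the change in checkable deposits held by the non-bank public at commercial banks is -£803.5 million.

-£803.5 million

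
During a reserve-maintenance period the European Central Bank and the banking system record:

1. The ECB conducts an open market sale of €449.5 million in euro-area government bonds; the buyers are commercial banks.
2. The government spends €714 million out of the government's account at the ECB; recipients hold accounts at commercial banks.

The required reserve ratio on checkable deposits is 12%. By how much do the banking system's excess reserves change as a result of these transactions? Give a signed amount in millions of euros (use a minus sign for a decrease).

+€178.82 million

OMO sale (to banks) €449.5 million: reserves −€449.5M, deposits 0.
Government spending €714 million: reserves +€714M, deposits +€714M.
Totals: Δreserves = +€264.5M, Δdeposits = +€714M.
Δrequired reserves = 12% × +€714M = +€85.68M.
Δexcess reserves = Δreserves − Δrequired = +€264.5M − (+€85.68M) = +€178.82 million.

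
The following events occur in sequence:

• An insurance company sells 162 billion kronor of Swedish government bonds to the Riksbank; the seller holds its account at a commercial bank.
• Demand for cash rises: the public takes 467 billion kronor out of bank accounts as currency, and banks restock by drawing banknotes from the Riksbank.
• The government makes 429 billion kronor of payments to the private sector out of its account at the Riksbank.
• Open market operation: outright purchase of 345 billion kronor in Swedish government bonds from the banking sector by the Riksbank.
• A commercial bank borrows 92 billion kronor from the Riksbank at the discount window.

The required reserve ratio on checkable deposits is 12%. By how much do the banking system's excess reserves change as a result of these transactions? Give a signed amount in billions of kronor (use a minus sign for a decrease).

Asset purchase (from non-banks) 162 billion kronor: reserves +162B, deposits +162B.
Currency withdrawal 467 billion kronor: reserves −467B, deposits −467B.
Government spending 429 billion kronor: reserves +429B, deposits +429B.
OMO purchase (from banks) 345 billion kronor: reserves +345B, deposits 0.
Discount-window loan 92 billion kronor: reserves +92B, deposits 0.
Totals: Δreserves = +561B, Δdeposits = +124B.
Δrequired reserves = 12% × +124B = +14.88B.
Δexcess reserves = Δreserves − Δrequired = +561B − (+14.88B) = +546.12 billion.

+546.12 billion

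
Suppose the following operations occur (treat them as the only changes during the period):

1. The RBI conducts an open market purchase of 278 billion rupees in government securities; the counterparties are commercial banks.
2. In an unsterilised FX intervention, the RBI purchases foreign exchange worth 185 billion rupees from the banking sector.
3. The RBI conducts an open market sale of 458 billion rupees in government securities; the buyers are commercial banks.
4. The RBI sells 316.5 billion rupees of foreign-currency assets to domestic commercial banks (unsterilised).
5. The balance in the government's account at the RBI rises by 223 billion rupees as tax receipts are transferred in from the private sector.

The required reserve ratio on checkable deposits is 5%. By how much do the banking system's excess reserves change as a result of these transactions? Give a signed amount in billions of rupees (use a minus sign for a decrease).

OMO purchase (from banks) 278 billion rupees: reserves +278B, deposits 0.
FX purchase 185 billion rupees: reserves +185B, deposits 0.
OMO sale (to banks) 458 billion rupees: reserves −458B, deposits 0.
FX sale 316.5 billion rupees: reserves −316.5B, deposits 0.
Government account inflow 223 billion rupees: reserves −223B, deposits −223B.
Totals: Δreserves = −534.5B, Δdeposits = −223B.
Δrequired reserves = 5% × −223B = −11.15B.
Δexcess reserves = Δreserves − Δrequired = −534.5B − (−11.15B) = -523.35 billion.

-523.35 billion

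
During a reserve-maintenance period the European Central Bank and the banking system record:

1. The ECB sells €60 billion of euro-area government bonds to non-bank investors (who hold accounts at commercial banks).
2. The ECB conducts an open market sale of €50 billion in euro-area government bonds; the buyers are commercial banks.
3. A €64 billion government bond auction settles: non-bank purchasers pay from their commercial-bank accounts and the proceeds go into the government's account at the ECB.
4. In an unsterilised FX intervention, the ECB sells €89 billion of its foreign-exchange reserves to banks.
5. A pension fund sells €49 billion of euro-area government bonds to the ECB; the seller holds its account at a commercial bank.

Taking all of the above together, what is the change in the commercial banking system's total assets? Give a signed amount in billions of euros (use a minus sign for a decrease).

-€75 billion

Asset sale (to non-banks) €60 billion: bank balance sheets shrink → −€60B.
OMO sale (to banks) €50 billion: just an asset swap on bank balance sheets → 0.
Government account inflow €64 billion: bank balance sheets shrink → −€64B.
FX sale €89 billion: just an asset swap on bank balance sheets → 0.
Asset purchase (from non-banks) €49 billion: bank balance sheets expand → +€49B.
Net: −60 + 0 − 64 + 0 + 49 = -€75 billion.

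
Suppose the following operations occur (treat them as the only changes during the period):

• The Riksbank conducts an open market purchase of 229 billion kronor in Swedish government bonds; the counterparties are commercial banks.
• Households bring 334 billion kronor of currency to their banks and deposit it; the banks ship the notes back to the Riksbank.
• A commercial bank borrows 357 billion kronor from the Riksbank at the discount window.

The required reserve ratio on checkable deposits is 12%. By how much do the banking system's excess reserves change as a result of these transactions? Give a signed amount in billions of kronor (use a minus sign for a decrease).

OMO purchase (from banks) 229 billion kronor: reserves +229B, deposits 0.
Currency deposit 334 billion kronor: reserves +334B, deposits +334B.
Discount-window loan 357 billion kronor: reserves +357B, deposits 0.
Totals: Δreserves = +920B, Δdeposits = +334B.
Δrequired reserves = 12% × +334B = +40.08B.
Δexcess reserves = Δreserves − Δrequired = +920B − (+40.08B) = +879.92 billion.

+879.92 billion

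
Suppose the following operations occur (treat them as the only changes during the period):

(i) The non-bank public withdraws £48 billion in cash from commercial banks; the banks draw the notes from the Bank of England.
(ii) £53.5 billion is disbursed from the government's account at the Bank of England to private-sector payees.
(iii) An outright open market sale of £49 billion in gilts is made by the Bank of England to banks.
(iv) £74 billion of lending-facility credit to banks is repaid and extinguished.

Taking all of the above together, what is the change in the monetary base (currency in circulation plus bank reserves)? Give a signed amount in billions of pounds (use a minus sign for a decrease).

Bank of England balance sheet:
  Assets:      Securities −£49B, Loans to banks −£74B
  Liabilities: Bank reserves −£117.5B, Currency in circulation +£48B, Government deposits −£53.5B
Commercial banking system:
  Assets:      Reserves at CB −£117.5B, Securities +£49B
  Liabilities: Checkable deposits +£5.5B, Borrowings from CB −£74B
Monetary base = currency + reserves: +£48B + (−£117.5B) = -£69.5 billion.

-£69.5 billion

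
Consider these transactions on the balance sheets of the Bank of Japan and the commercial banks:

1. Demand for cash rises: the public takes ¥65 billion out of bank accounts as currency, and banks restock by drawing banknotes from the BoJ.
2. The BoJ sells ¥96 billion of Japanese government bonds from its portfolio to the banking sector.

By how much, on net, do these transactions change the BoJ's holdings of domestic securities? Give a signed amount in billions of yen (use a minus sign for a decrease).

BoJ balance sheet:
  Assets:      Securities −¥96B
  Liabilities: Bank reserves −¥161B, Currency in circulation +¥65B
Commercial banking system:
  Assets:      Reserves at CB −¥161B, Securities +¥96B
  Liabilities: Checkable deposits −¥65B
So the change in the BoJ's holdings of domestic securities is -¥96 billion.

-¥96 billion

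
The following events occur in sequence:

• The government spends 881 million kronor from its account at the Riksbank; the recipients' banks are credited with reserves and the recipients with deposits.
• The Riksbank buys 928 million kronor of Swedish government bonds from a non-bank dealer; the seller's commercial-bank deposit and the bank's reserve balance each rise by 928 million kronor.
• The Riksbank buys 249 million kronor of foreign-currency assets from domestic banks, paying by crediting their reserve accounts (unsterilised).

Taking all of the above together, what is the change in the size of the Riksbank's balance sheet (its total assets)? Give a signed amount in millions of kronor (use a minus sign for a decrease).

+1177 million

Riksbank balance sheet:
  Assets:      Securities +928M, Foreign assets +249M
  Liabilities: Bank reserves +2058M, Government deposits −881M
Change in total Riksbank assets = +1177 million.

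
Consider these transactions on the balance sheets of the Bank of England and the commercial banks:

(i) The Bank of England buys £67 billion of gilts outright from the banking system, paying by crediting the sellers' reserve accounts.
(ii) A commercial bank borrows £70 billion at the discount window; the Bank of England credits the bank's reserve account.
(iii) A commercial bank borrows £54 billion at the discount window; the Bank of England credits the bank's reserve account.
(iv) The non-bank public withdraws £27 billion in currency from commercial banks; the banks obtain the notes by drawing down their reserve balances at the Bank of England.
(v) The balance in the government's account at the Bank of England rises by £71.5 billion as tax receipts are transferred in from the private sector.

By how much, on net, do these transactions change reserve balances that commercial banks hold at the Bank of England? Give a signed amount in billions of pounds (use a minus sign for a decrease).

+£92.5 billion

OMO purchase (from banks) £67 billion: the Bank of England pays by crediting reserve accounts → +£67B.
Discount-window loan £70 billion: the loan is credited to the bank's reserve account → +£70B.
Discount-window loan £54 billion: the loan is credited to the bank's reserve account → +£54B.
Currency withdrawal £27 billion: banks swap reserves for currency → −£27B.
Government account inflow £71.5 billion: funds move from bank reserves into the government account → −£71.5B.
Net: 67 + 70 + 54 − 27 − 71.5 = +£92.5 billion.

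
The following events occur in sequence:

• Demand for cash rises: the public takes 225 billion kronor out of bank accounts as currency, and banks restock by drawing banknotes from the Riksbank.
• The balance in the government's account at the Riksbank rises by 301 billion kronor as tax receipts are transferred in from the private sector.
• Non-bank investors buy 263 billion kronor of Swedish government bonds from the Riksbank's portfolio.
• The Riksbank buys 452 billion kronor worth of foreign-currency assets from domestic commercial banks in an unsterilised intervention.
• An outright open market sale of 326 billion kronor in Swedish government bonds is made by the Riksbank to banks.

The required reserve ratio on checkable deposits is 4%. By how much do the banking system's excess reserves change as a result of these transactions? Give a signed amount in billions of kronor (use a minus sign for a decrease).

Currency withdrawal 225 billion kronor: reserves −225B, deposits −225B.
Government account inflow 301 billion kronor: reserves −301B, deposits −301B.
Asset sale (to non-banks) 263 billion kronor: reserves −263B, deposits −263B.
FX purchase 452 billion kronor: reserves +452B, deposits 0.
OMO sale (to banks) 326 billion kronor: reserves −326B, deposits 0.
Totals: Δreserves = −663B, Δdeposits = −789B.
Δrequired reserves = 4% × −789B = −31.56B.
Δexcess reserves = Δreserves − Δrequired = −663B − (−31.56B) = -631.44 billion.

-631.44 billion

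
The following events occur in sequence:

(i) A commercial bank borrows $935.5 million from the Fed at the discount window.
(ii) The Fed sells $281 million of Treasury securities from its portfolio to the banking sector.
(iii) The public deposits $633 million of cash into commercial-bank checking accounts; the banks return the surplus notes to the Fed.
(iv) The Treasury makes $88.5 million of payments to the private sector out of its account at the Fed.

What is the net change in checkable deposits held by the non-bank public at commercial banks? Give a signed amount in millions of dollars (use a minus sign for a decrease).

Fed balance sheet:
  Assets:      Securities −$281M, Loans to banks +$935.5M
  Liabilities: Bank reserves +$1376M, Currency in circulation −$633M, Government deposits −$88.5M
Commercial banking system:
  Assets:      Reserves at CB +$1376M, Securities +$281M
  Liabilities: Checkable deposits +$721.5M, Borrowings from CB +$935.5M
So the change in checkable deposits held by the non-bank public at commercial banks is +$721.5 million.

+$721.5 million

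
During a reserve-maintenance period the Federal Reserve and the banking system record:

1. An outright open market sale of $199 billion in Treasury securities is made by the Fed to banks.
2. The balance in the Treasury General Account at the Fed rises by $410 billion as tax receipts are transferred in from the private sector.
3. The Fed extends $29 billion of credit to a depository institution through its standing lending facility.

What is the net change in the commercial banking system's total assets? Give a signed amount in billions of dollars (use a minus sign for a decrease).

-$381 billion

OMO sale (to banks) $199 billion: just an asset swap on bank balance sheets → 0.
Government account inflow $410 billion: bank balance sheets shrink → −$410B.
Discount-window loan $29 billion: bank balance sheets expand → +$29B.
Net: 0 − 410 + 29 = -$381 billion.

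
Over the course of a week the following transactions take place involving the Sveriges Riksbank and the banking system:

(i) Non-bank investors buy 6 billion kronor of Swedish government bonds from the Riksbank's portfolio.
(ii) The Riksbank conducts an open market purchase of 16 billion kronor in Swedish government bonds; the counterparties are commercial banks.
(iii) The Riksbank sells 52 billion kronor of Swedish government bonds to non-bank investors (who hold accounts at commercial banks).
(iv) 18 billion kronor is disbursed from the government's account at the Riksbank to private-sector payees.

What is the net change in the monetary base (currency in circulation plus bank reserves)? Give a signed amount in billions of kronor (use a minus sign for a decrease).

-24 billion

Asset sale (to non-banks) 6 billion kronor: Riksbank balance sheet contracts → −6B.
OMO purchase (from banks) 16 billion kronor: Riksbank balance sheet expands → +16B.
Asset sale (to non-banks) 52 billion kronor: Riksbank balance sheet contracts → −52B.
Government spending 18 billion kronor: a non-base liability converts back to reserves → +18B.
Net: −6 + 16 − 52 + 18 = -24 billion.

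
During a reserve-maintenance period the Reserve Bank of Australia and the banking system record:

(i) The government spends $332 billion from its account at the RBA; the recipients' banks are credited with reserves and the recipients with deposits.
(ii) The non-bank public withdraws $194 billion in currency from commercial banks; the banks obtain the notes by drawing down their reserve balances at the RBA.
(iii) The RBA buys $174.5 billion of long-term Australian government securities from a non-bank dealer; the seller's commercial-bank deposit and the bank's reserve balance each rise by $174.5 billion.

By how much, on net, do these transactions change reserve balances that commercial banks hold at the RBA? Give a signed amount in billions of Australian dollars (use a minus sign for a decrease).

RBA balance sheet:
  Assets:      Securities +$174.5B
  Liabilities: Bank reserves +$312.5B, Currency in circulation +$194B, Government deposits −$332B
Commercial banking system:
  Assets:      Reserves at CB +$312.5B
  Liabilities: Checkable deposits +$312.5B
So the change in reserve balances that commercial banks hold at the RBA is +$312.5 billion.

+$312.5 billion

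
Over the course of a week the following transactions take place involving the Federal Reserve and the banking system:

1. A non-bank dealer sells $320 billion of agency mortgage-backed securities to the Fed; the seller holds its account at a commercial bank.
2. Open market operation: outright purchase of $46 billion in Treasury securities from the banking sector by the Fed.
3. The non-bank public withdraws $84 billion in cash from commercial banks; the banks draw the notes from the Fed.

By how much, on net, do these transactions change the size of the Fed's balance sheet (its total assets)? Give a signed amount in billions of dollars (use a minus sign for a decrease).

+$366 billion

Fed balance sheet:
  Assets:      Securities +$366B
  Liabilities: Bank reserves +$282B, Currency in circulation +$84B
Commercial banking system:
  Assets:      Reserves at CB +$282B, Securities −$46B
  Liabilities: Checkable deposits +$236B
Change in total Fed assets = +$366 billion.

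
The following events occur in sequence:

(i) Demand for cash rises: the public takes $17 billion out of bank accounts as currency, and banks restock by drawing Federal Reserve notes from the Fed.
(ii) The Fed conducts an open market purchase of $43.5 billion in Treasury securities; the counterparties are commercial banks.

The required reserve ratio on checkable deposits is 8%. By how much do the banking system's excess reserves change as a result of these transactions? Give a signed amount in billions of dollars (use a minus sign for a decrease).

+$27.86 billion

Currency withdrawal $17 billion: reserves −$17B, deposits −$17B.
OMO purchase (from banks) $43.5 billion: reserves +$43.5B, deposits 0.
Totals: Δreserves = +$26.5B, Δdeposits = −$17B.
Δrequired reserves = 8% × −$17B = −$1.36B.
Δexcess reserves = Δreserves − Δrequired = +$26.5B − (−$1.36B) = +$27.86 billion.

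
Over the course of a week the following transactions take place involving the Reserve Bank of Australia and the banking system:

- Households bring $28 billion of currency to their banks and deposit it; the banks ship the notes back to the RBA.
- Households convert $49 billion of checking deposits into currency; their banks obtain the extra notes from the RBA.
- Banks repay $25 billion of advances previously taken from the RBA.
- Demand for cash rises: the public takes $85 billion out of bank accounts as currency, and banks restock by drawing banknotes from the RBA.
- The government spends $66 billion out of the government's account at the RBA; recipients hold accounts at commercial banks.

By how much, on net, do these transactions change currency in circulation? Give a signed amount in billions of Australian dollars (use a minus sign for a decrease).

Currency deposit $28 billion: notes return to the central bank → −$28B.
Currency withdrawal $49 billion: notes leave the central bank → +$49B.
Discount-window repayment $25 billion: no currency enters or leaves circulation → 0.
Currency withdrawal $85 billion: notes leave the central bank → +$85B.
Government spending $66 billion: no currency enters or leaves circulation → 0.
Net: −28 + 49 + 0 + 85 + 0 = +$106 billion.

+$106 billion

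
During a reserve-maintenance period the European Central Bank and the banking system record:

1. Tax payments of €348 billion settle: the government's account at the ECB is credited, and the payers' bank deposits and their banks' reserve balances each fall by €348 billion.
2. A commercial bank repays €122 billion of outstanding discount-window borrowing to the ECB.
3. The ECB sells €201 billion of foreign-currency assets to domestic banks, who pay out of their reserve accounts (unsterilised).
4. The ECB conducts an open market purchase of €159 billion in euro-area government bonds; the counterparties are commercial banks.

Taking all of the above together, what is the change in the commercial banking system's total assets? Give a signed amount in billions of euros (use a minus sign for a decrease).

-€470 billion

Government account inflow €348 billion: bank balance sheets shrink → −€348B.
Discount-window repayment €122 billion: bank balance sheets shrink → −€122B.
FX sale €201 billion: just an asset swap on bank balance sheets → 0.
OMO purchase (from banks) €159 billion: just an asset swap on bank balance sheets → 0.
Net: −348 − 122 + 0 + 0 = -€470 billion.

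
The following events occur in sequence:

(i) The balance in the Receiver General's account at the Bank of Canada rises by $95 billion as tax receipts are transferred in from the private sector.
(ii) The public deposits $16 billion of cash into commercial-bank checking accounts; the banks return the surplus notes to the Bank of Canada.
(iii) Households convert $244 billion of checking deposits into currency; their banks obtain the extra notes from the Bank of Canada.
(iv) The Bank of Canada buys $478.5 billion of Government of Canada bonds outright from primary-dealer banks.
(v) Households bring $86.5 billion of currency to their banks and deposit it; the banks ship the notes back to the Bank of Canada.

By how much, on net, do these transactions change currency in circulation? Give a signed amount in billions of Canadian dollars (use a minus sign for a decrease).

Bank of Canada balance sheet:
  Assets:      Securities +$478.5B
  Liabilities: Bank reserves +$242B, Currency in circulation +$141.5B, Government deposits +$95B
Commercial banking system:
  Assets:      Reserves at CB +$242B, Securities −$478.5B
  Liabilities: Checkable deposits −$236.5B
So the change in currency in circulation is +$141.5 billion.

+$141.5 billion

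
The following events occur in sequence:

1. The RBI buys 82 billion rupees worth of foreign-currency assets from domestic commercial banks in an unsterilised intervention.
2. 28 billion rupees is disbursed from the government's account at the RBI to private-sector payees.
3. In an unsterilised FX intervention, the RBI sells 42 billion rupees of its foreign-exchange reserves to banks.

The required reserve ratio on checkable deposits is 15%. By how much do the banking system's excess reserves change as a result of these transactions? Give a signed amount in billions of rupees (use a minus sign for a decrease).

+63.8 billion

FX purchase 82 billion rupees: reserves +82B, deposits 0.
Government spending 28 billion rupees: reserves +28B, deposits +28B.
FX sale 42 billion rupees: reserves −42B, deposits 0.
Totals: Δreserves = +68B, Δdeposits = +28B.
Δrequired reserves = 15% × +28B = +4.2B.
Δexcess reserves = Δreserves − Δrequired = +68B − (+4.2B) = +63.8 billion.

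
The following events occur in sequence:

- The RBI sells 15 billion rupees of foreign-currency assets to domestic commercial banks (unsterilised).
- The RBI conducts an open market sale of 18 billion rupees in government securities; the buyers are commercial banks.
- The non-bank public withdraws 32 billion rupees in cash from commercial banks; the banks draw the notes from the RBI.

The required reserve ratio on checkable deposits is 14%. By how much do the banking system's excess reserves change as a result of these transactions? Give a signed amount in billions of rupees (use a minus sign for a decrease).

FX sale 15 billion rupees: reserves −15B, deposits 0.
OMO sale (to banks) 18 billion rupees: reserves −18B, deposits 0.
Currency withdrawal 32 billion rupees: reserves −32B, deposits −32B.
Totals: Δreserves = −65B, Δdeposits = −32B.
Δrequired reserves = 14% × −32B = −4.48B.
Δexcess reserves = Δreserves − Δrequired = −65B − (−4.48B) = -60.52 billion.

-60.52 billion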